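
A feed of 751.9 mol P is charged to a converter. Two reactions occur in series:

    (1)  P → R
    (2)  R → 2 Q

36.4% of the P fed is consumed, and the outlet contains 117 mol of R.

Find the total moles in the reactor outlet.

Conversion of P: P consumed = 1ξ₁ = 0.364 × 751.9 → ξ₁ = 273.7 mol.
R balance: n_R = 0 + 1ξ₁ − 1ξ₂ = 117 → ξ₂ = (1·273.7 − 117)/1 = 156.7 mol.
Outlet amounts (n = n₀ + Σ ν·ξ):
  P: 751.9 − 1(273.7) = 478.2
  R: 0 + 1(273.7) − 1(156.7) = 117
  Q: 0 + 2(156.7) = 313.4
Total out = 478.2 + 117 + 313.4 = 908.6 mol.

909 mol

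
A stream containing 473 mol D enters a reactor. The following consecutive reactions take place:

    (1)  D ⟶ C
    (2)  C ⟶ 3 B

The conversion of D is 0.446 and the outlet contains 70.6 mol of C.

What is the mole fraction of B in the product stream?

Conversion of D: D consumed = 1ξ₁ = 0.446 × 473 → ξ₁ = 211 mol.
C balance: n_C = 0 + 1ξ₁ − 1ξ₂ = 70.6 → ξ₂ = (1·211 − 70.6)/1 = 140.4 mol.
Outlet amounts (n = n₀ + Σ ν·ξ):
  D: 473 − 1(211) = 262
  C: 0 + 1(211) − 1(140.4) = 70.6
  B: 0 + 3(140.4) = 421.1
Total out = 753.7 mol; y_B = 421.1 / 753.7 = 0.5587.

0.559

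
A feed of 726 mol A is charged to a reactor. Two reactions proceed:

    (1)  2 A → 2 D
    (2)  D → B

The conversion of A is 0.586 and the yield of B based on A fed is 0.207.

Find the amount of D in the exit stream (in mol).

275 mol

Conversion of A: A consumed = 2ξ₁ = 0.586 × 726 → ξ₁ = 212.7 mol.
Yield of B: 1ξ₂ / 726 = 0.207 → ξ₂ = 150.3 mol.
Outlet amounts (n = n₀ + Σ ν·ξ):
  A: 726 − 2(212.7) = 300.6
  D: 0 + 2(212.7) − 1(150.3) = 275.2
  B: 0 + 1(150.3) = 150.3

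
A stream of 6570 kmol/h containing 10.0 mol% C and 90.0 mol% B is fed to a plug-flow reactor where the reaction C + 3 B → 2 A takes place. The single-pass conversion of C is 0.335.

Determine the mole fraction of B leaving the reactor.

0.857

C reacted = 0.335 × 657 = 220.1 kmol/h; ν_C = −1, so ξ = 220.1/1 = 220.1 kmol/h.
Outlet amounts (n = n₀ + ν ξ):
  C: 657 − 1(220.1) = 436.9
  B: 5913 − 3(220.1) = 5253
  A: 0 + 2(220.1) = 440.2
Total out = 6130 kmol/h; y_B = 5253 / 6130 = 0.8569.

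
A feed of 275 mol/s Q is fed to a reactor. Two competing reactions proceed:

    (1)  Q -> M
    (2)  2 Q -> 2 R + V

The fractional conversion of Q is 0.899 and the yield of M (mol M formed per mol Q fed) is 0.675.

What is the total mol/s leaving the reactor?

306 mol/s

Yield of M: 1ξ₁ / 275 = 0.675 → ξ₁ = 185.6 mol/s.
Conversion of Q: 1ξ₁ + 2ξ₂ = 0.899 × 275 = 247.2 → ξ₂ = 30.8 mol/s.
Outlet amounts (n = n₀ + Σ ν·ξ):
  Q: 275 − 1(185.6) − 2(30.8) = 27.78
  M: 0 + 1(185.6) = 185.6
  R: 0 + 2(30.8) = 61.6
  V: 0 + 1(30.8) = 30.8
Total out = 27.78 + 185.6 + 61.6 + 30.8 = 305.8 mol/s.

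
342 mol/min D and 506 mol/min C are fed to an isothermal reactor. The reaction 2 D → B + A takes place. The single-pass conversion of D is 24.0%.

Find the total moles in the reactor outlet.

D reacted = 0.24 × 342 = 82.08 mol/min; ν_D = −2, so ξ = 82.08/2 = 41.04 mol/min.
Outlet amounts (n = n₀ + ν ξ):
  D: 342 − 2(41.04) = 259.9
  B: 0 + 1(41.04) = 41.04
  A: 0 + 1(41.04) = 41.04
  C: 506 (inert)
Total out = 259.9 + 41.04 + 41.04 + 506 = 848 mol/min.

848 mol/min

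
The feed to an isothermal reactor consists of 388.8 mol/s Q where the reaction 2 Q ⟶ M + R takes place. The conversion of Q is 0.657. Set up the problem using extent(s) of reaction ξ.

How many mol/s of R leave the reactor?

128 mol/s

Q reacted = 0.657 × 388.8 = 255.4 mol/s; ν_Q = −2, so ξ = 255.4/2 = 127.7 mol/s.
Outlet amounts (n = n₀ + ν ξ):
  Q: 388.8 − 2(127.7) = 133.4
  M: 0 + 1(127.7) = 127.7
  R: 0 + 1(127.7) = 127.7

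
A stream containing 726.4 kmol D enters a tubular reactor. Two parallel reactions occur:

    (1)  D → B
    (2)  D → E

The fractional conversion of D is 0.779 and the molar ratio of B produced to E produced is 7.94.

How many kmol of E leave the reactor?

63.3 kmol

Conversion of D: D consumed = 0.779 × 726.4 = 565.9 kmol = 1ξ₁ + 1ξ₂.
Selectivity: 1ξ₁ / (1ξ₂) = 7.94 → ξ₁ = 7.94 ξ₂.
Substitute: (1·7.94 + 1) ξ₂ = 565.9 → ξ₂ = 63.3 kmol, ξ₁ = 502.6 kmol.
Outlet amounts (n = n₀ + Σ ν·ξ):
  D: 726.4 − 1(502.6) − 1(63.3) = 160.5
  B: 0 + 1(502.6) = 502.6
  E: 0 + 1(63.3) = 63.3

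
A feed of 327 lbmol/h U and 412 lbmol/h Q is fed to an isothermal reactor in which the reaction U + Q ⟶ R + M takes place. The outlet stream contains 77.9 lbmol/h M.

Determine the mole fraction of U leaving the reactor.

For M: n = n₀ + 1ξ → 77.9 = 0 + 1ξ, giving ξ = 77.9 lbmol/h.
Outlet amounts (n = n₀ + ν ξ):
  U: 327 − 1(77.9) = 249.1
  Q: 412 − 1(77.9) = 334.1
  R: 0 + 1(77.9) = 77.9
  M: 0 + 1(77.9) = 77.9
Total out = 739 lbmol/h; y_U = 249.1 / 739 = 0.3371.

0.337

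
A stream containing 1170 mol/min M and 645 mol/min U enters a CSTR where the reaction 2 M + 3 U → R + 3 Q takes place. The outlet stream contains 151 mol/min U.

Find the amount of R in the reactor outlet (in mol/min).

165 mol/min

For U: n = n₀ − 3ξ → 151 = 645 − 3ξ, giving ξ = 164.7 mol/min.
Outlet amounts (n = n₀ + ν ξ):
  M: 1170 − 2(164.7) = 840.7
  U: 645 − 3(164.7) = 151
  R: 0 + 1(164.7) = 164.7
  Q: 0 + 3(164.7) = 494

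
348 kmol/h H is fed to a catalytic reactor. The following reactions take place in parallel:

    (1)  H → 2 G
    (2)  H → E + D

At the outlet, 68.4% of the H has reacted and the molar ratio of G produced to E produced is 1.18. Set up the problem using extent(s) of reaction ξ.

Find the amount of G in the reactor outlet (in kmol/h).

177 kmol/h

Conversion of H: H consumed = 0.684 × 348 = 238 kmol/h = 1ξ₁ + 1ξ₂.
Selectivity: 2ξ₁ / (1ξ₂) = 1.18 → ξ₁ = 0.59 ξ₂.
Substitute: (1·0.59 + 1) ξ₂ = 238 → ξ₂ = 149.7 kmol/h, ξ₁ = 88.33 kmol/h.
Outlet amounts (n = n₀ + Σ ν·ξ):
  H: 348 − 1(88.33) − 1(149.7) = 110
  G: 0 + 2(88.33) = 176.7
  E: 0 + 1(149.7) = 149.7
  D: 0 + 1(149.7) = 149.7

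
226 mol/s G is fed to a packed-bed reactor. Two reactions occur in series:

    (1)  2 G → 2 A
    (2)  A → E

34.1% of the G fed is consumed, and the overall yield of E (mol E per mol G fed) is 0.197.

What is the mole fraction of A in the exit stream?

0.144

Conversion of G: G consumed = 2ξ₁ = 0.341 × 226 → ξ₁ = 38.53 mol/s.
Yield of E: 1ξ₂ / 226 = 0.197 → ξ₂ = 44.52 mol/s.
Outlet amounts (n = n₀ + Σ ν·ξ):
  G: 226 − 2(38.53) = 148.9
  A: 0 + 2(38.53) − 1(44.52) = 32.54
  E: 0 + 1(44.52) = 44.52
Total out = 226 mol/s; y_A = 32.54 / 226 = 0.144.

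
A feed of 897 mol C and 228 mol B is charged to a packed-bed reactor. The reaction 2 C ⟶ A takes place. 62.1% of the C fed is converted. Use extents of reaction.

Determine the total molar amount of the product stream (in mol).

846 mol

C reacted = 0.621 × 897 = 557 mol; ν_C = −2, so ξ = 557/2 = 278.5 mol.
Outlet amounts (n = n₀ + ν ξ):
  C: 897 − 2(278.5) = 340
  A: 0 + 1(278.5) = 278.5
  B: 228 (inert)
Total out = 340 + 278.5 + 228 = 846.5 mol.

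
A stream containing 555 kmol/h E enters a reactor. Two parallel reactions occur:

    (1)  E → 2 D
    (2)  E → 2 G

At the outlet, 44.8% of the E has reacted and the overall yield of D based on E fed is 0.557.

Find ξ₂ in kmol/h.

Yield of D: 2ξ₁ / 555 = 0.557 → ξ₁ = 154.6 kmol/h.
Conversion of E: 1ξ₁ + 1ξ₂ = 0.448 × 555 = 248.6 → ξ₂ = 94.07 kmol/h.
Outlet amounts (n = n₀ + Σ ν·ξ):
  E: 555 − 1(154.6) − 1(94.07) = 306.4
  D: 0 + 2(154.6) = 309.1
  G: 0 + 2(94.07) = 188.1

ξ₂ = 94.1 kmol/h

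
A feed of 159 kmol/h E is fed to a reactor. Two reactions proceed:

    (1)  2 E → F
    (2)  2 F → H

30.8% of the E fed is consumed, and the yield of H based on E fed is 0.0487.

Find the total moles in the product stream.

Conversion of E: E consumed = 2ξ₁ = 0.308 × 159 → ξ₁ = 24.49 kmol/h.
Yield of H: 1ξ₂ / 159 = 0.0487 → ξ₂ = 7.743 kmol/h.
Outlet amounts (n = n₀ + Σ ν·ξ):
  E: 159 − 2(24.49) = 110
  F: 0 + 1(24.49) − 2(7.743) = 8.999
  H: 0 + 1(7.743) = 7.743
Total out = 110 + 8.999 + 7.743 = 126.8 kmol/h.

127 kmol/h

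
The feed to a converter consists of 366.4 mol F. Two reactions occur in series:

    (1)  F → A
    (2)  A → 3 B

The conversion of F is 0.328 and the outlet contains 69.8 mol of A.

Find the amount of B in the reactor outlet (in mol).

Conversion of F: F consumed = 1ξ₁ = 0.328 × 366.4 → ξ₁ = 120.2 mol.
A balance: n_A = 0 + 1ξ₁ − 1ξ₂ = 69.8 → ξ₂ = (1·120.2 − 69.8)/1 = 50.38 mol.
Outlet amounts (n = n₀ + Σ ν·ξ):
  F: 366.4 − 1(120.2) = 246.2
  A: 0 + 1(120.2) − 1(50.38) = 69.8
  B: 0 + 3(50.38) = 151.1

151 mol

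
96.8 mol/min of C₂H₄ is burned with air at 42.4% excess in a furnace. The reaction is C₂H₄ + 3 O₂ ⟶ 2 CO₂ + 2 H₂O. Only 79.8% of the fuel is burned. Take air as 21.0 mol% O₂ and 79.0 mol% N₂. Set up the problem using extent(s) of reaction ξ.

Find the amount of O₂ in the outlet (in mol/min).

Stoichiometric O₂ = 3 × 96.8 = 290.4 mol/min; O₂ fed = 290.4 × 1.424 = 413.5 mol/min.
N₂ fed = 413.5 × 79/21 = 1556 mol/min.
Fuel reacted = 0.798 × 96.8 → ξ = 77.25 mol/min.
Outlet (n = n₀ + ν ξ):
  C₂H₄: 96.8 − 1(77.25) = 19.55
  O₂: 413.5 − 3(77.25) = 181.8
  N₂: 1556 (inert)
  CO₂: 0 + 2(77.25) = 154.5
  H₂O: 0 + 2(77.25) = 154.5

182 mol/min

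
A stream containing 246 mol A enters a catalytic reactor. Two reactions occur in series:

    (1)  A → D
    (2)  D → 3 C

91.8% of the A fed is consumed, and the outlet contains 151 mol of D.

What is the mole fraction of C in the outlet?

0.567

Conversion of A: A consumed = 1ξ₁ = 0.918 × 246 → ξ₁ = 225.8 mol.
D balance: n_D = 0 + 1ξ₁ − 1ξ₂ = 151 → ξ₂ = (1·225.8 − 151)/1 = 74.83 mol.
Outlet amounts (n = n₀ + Σ ν·ξ):
  A: 246 − 1(225.8) = 20.17
  D: 0 + 1(225.8) − 1(74.83) = 151
  C: 0 + 3(74.83) = 224.5
Total out = 395.7 mol; y_C = 224.5 / 395.7 = 0.5674.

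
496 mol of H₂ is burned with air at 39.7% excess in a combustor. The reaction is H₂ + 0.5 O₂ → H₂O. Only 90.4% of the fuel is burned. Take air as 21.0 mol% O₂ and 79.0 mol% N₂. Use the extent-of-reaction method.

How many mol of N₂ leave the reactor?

1300 mol

Stoichiometric O₂ = 0.5 × 496 = 248 mol; O₂ fed = 248 × 1.397 = 346.5 mol.
N₂ fed = 346.5 × 79/21 = 1303 mol.
Fuel reacted = 0.904 × 496 → ξ = 448.4 mol.
Outlet (n = n₀ + ν ξ):
  H₂: 496 − 1(448.4) = 47.62
  O₂: 346.5 − 0.5(448.4) = 122.3
  N₂: 1303 (inert)
  H₂O: 0 + 1(448.4) = 448.4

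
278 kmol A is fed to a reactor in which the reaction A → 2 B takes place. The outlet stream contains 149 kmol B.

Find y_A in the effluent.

0.577

For B: n = n₀ + 2ξ → 149 = 0 + 2ξ, giving ξ = 74.5 kmol.
Outlet amounts (n = n₀ + ν ξ):
  A: 278 − 1(74.5) = 203.5
  B: 0 + 2(74.5) = 149
Total out = 352.5 kmol; y_A = 203.5 / 352.5 = 0.5773.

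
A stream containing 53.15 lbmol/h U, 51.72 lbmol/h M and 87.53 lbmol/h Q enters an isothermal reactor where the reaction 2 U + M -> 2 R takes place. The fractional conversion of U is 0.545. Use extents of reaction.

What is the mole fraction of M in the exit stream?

U reacted = 0.545 × 53.15 = 28.97 lbmol/h; ν_U = −2, so ξ = 28.97/2 = 14.48 lbmol/h.
Outlet amounts (n = n₀ + ν ξ):
  U: 53.15 − 2(14.48) = 24.18
  M: 51.72 − 1(14.48) = 37.24
  R: 0 + 2(14.48) = 28.97
  Q: 87.53 (inert)
Total out = 177.9 lbmol/h; y_M = 37.24 / 177.9 = 0.2093.

0.209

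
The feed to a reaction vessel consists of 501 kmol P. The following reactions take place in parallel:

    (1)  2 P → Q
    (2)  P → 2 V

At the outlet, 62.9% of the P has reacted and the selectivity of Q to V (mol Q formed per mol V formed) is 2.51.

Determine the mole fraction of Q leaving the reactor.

0.371

Conversion of P: P consumed = 0.629 × 501 = 315.1 kmol = 2ξ₁ + 1ξ₂.
Selectivity: 1ξ₁ / (2ξ₂) = 2.51 → ξ₁ = 5.02 ξ₂.
Substitute: (2·5.02 + 1) ξ₂ = 315.1 → ξ₂ = 28.54 kmol, ξ₁ = 143.3 kmol.
Outlet amounts (n = n₀ + Σ ν·ξ):
  P: 501 − 2(143.3) − 1(28.54) = 185.9
  Q: 0 + 1(143.3) = 143.3
  V: 0 + 2(28.54) = 57.09
Total out = 386.3 kmol; y_Q = 143.3 / 386.3 = 0.371.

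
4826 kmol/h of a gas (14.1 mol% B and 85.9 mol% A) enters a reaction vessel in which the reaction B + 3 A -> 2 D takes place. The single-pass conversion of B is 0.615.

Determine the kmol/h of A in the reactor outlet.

2890 kmol/h

B reacted = 0.615 × 680.5 = 418.5 kmol/h; ν_B = −1, so ξ = 418.5/1 = 418.5 kmol/h.
Outlet amounts (n = n₀ + ν ξ):
  B: 680.5 − 1(418.5) = 262
  A: 4146 − 3(418.5) = 2890
  D: 0 + 2(418.5) = 837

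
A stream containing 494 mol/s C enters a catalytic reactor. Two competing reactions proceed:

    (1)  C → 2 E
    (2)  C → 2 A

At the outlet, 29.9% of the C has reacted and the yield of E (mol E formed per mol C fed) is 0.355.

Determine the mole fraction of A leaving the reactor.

0.187

Yield of E: 2ξ₁ / 494 = 0.355 → ξ₁ = 87.69 mol/s.
Conversion of C: 1ξ₁ + 1ξ₂ = 0.299 × 494 = 147.7 → ξ₂ = 60.02 mol/s.
Outlet amounts (n = n₀ + Σ ν·ξ):
  C: 494 − 1(87.69) − 1(60.02) = 346.3
  E: 0 + 2(87.69) = 175.4
  A: 0 + 2(60.02) = 120
Total out = 641.7 mol/s; y_A = 120 / 641.7 = 0.1871.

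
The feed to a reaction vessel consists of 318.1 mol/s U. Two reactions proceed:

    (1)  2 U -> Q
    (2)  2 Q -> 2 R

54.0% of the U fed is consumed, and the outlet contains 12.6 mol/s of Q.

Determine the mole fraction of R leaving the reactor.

Conversion of U: U consumed = 2ξ₁ = 0.54 × 318.1 → ξ₁ = 85.89 mol/s.
Q balance: n_Q = 0 + 1ξ₁ − 2ξ₂ = 12.6 → ξ₂ = (1·85.89 − 12.6)/2 = 36.64 mol/s.
Outlet amounts (n = n₀ + Σ ν·ξ):
  U: 318.1 − 2(85.89) = 146.3
  Q: 0 + 1(85.89) − 2(36.64) = 12.6
  R: 0 + 2(36.64) = 73.29
Total out = 232.2 mol/s; y_R = 73.29 / 232.2 = 0.3156.

0.316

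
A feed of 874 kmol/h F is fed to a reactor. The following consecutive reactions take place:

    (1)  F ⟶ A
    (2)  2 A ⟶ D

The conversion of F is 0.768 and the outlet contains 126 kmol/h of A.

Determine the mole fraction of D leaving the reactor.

Conversion of F: F consumed = 1ξ₁ = 0.768 × 874 → ξ₁ = 671.2 kmol/h.
A balance: n_A = 0 + 1ξ₁ − 2ξ₂ = 126 → ξ₂ = (1·671.2 − 126)/2 = 272.6 kmol/h.
Outlet amounts (n = n₀ + Σ ν·ξ):
  F: 874 − 1(671.2) = 202.8
  A: 0 + 1(671.2) − 2(272.6) = 126
  D: 0 + 1(272.6) = 272.6
Total out = 601.4 kmol/h; y_D = 272.6 / 601.4 = 0.4533.

0.453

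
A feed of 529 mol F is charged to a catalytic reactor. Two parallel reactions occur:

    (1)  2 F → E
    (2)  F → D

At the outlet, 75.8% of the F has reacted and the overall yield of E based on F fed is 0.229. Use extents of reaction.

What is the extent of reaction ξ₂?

ξ₂ = 159 mol

Yield of E: 1ξ₁ / 529 = 0.229 → ξ₁ = 121.1 mol.
Conversion of F: 2ξ₁ + 1ξ₂ = 0.758 × 529 = 401 → ξ₂ = 158.7 mol.
Outlet amounts (n = n₀ + Σ ν·ξ):
  F: 529 − 2(121.1) − 1(158.7) = 128
  E: 0 + 1(121.1) = 121.1
  D: 0 + 1(158.7) = 158.7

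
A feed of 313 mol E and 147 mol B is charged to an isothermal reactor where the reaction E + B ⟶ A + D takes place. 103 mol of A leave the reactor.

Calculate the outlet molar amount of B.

44 mol

For A: n = n₀ + 1ξ → 103 = 0 + 1ξ, giving ξ = 103 mol.
Outlet amounts (n = n₀ + ν ξ):
  E: 313 − 1(103) = 210
  B: 147 − 1(103) = 44
  A: 0 + 1(103) = 103
  D: 0 + 1(103) = 103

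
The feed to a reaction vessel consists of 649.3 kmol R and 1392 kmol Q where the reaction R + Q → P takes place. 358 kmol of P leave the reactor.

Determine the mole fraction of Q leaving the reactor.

0.614

For P: n = n₀ + 1ξ → 358 = 0 + 1ξ, giving ξ = 358 kmol.
Outlet amounts (n = n₀ + ν ξ):
  R: 649.3 − 1(358) = 291.3
  Q: 1392 − 1(358) = 1034
  P: 0 + 1(358) = 358
Total out = 1683 kmol; y_Q = 1034 / 1683 = 0.6143.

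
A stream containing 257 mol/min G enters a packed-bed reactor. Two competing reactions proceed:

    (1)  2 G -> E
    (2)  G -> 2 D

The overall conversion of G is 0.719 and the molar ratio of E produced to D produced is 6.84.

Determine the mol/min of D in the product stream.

Conversion of G: G consumed = 0.719 × 257 = 184.8 mol/min = 2ξ₁ + 1ξ₂.
Selectivity: 1ξ₁ / (2ξ₂) = 6.84 → ξ₁ = 13.68 ξ₂.
Substitute: (2·13.68 + 1) ξ₂ = 184.8 → ξ₂ = 6.516 mol/min, ξ₁ = 89.13 mol/min.
Outlet amounts (n = n₀ + Σ ν·ξ):
  G: 257 − 2(89.13) − 1(6.516) = 72.22
  E: 0 + 1(89.13) = 89.13
  D: 0 + 2(6.516) = 13.03

13 mol/min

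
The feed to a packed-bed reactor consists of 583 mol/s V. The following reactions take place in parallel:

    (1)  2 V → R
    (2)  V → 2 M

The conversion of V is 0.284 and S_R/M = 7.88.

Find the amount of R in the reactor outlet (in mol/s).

Conversion of V: V consumed = 0.284 × 583 = 165.6 mol/s = 2ξ₁ + 1ξ₂.
Selectivity: 1ξ₁ / (2ξ₂) = 7.88 → ξ₁ = 15.76 ξ₂.
Substitute: (2·15.76 + 1) ξ₂ = 165.6 → ξ₂ = 5.091 mol/s, ξ₁ = 80.24 mol/s.
Outlet amounts (n = n₀ + Σ ν·ξ):
  V: 583 − 2(80.24) − 1(5.091) = 417.4
  R: 0 + 1(80.24) = 80.24
  M: 0 + 2(5.091) = 10.18

80.2 mol/s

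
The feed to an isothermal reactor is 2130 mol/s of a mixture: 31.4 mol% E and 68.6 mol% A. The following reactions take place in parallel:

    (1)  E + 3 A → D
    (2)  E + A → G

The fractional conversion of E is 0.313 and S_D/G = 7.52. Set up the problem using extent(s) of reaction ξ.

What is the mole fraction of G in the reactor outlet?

Conversion of E: E consumed = 0.313 × 668.8 = 209.3 mol/s = 1ξ₁ + 1ξ₂.
Selectivity: 1ξ₁ / (1ξ₂) = 7.52 → ξ₁ = 7.52 ξ₂.
Substitute: (1·7.52 + 1) ξ₂ = 209.3 → ξ₂ = 24.57 mol/s, ξ₁ = 184.8 mol/s.
Outlet amounts (n = n₀ + Σ ν·ξ):
  E: 668.8 − 1(184.8) − 1(24.57) = 459.5
  A: 1461 − 3(184.8) − 1(24.57) = 882.3
  D: 0 + 1(184.8) = 184.8
  G: 0 + 1(24.57) = 24.57
Total out = 1551 mol/s; y_G = 24.57 / 1551 = 0.01584.

0.0158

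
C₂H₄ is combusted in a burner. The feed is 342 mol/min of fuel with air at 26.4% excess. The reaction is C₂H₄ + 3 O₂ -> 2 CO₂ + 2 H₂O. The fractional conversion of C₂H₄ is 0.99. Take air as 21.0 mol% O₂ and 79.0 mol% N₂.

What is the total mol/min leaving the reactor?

6520 mol/min

Stoichiometric O₂ = 3 × 342 = 1026 mol/min; O₂ fed = 1026 × 1.264 = 1297 mol/min.
N₂ fed = 1297 × 79/21 = 4879 mol/min.
Fuel reacted = 0.99 × 342 → ξ = 338.6 mol/min.
Outlet (n = n₀ + ν ξ):
  C₂H₄: 342 − 1(338.6) = 3.42
  O₂: 1297 − 3(338.6) = 281.1
  N₂: 4879 (inert)
  CO₂: 0 + 2(338.6) = 677.2
  H₂O: 0 + 2(338.6) = 677.2
Total out = 3.42 + 281.1 + 4879 + 677.2 + 677.2 = 6518 mol/min.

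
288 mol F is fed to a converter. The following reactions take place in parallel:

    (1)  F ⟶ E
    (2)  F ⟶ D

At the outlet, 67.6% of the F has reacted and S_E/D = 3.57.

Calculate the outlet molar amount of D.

Conversion of F: F consumed = 0.676 × 288 = 194.7 mol = 1ξ₁ + 1ξ₂.
Selectivity: 1ξ₁ / (1ξ₂) = 3.57 → ξ₁ = 3.57 ξ₂.
Substitute: (1·3.57 + 1) ξ₂ = 194.7 → ξ₂ = 42.6 mol, ξ₁ = 152.1 mol.
Outlet amounts (n = n₀ + Σ ν·ξ):
  F: 288 − 1(152.1) − 1(42.6) = 93.31
  E: 0 + 1(152.1) = 152.1
  D: 0 + 1(42.6) = 42.6

42.6 mol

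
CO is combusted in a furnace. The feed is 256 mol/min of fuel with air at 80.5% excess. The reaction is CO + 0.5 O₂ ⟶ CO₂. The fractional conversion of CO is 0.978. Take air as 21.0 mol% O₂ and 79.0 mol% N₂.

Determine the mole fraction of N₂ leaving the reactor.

0.706

Stoichiometric O₂ = 0.5 × 256 = 128 mol/min; O₂ fed = 128 × 1.805 = 231 mol/min.
N₂ fed = 231 × 79/21 = 869.2 mol/min.
Fuel reacted = 0.978 × 256 → ξ = 250.4 mol/min.
Outlet (n = n₀ + ν ξ):
  CO: 256 − 1(250.4) = 5.632
  O₂: 231 − 0.5(250.4) = 105.9
  N₂: 869.2 (inert)
  CO₂: 0 + 1(250.4) = 250.4
Total out = 1231 mol/min; y_N₂ = 869.2 / 1231 = 0.706.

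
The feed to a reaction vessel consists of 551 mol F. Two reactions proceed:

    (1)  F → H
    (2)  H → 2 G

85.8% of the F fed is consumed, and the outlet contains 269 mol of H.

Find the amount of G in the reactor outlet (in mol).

408 mol

Conversion of F: F consumed = 1ξ₁ = 0.858 × 551 → ξ₁ = 472.8 mol.
H balance: n_H = 0 + 1ξ₁ − 1ξ₂ = 269 → ξ₂ = (1·472.8 − 269)/1 = 203.8 mol.
Outlet amounts (n = n₀ + Σ ν·ξ):
  F: 551 − 1(472.8) = 78.24
  H: 0 + 1(472.8) − 1(203.8) = 269
  G: 0 + 2(203.8) = 407.5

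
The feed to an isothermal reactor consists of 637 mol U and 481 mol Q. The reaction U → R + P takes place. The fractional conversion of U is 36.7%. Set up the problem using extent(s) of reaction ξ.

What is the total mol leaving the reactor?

1350 mol

U reacted = 0.367 × 637 = 233.8 mol; ν_U = −1, so ξ = 233.8/1 = 233.8 mol.
Outlet amounts (n = n₀ + ν ξ):
  U: 637 − 1(233.8) = 403.2
  R: 0 + 1(233.8) = 233.8
  P: 0 + 1(233.8) = 233.8
  Q: 481 (inert)
Total out = 403.2 + 233.8 + 233.8 + 481 = 1352 mol.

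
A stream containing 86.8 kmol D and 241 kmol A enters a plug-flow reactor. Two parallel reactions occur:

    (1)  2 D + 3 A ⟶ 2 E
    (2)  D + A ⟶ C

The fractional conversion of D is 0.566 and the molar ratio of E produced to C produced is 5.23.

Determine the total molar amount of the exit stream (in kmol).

Conversion of D: D consumed = 0.566 × 86.8 = 49.13 kmol = 2ξ₁ + 1ξ₂.
Selectivity: 2ξ₁ / (1ξ₂) = 5.23 → ξ₁ = 2.615 ξ₂.
Substitute: (2·2.615 + 1) ξ₂ = 49.13 → ξ₂ = 7.886 kmol, ξ₁ = 20.62 kmol.
Outlet amounts (n = n₀ + Σ ν·ξ):
  D: 86.8 − 2(20.62) − 1(7.886) = 37.67
  A: 241 − 3(20.62) − 1(7.886) = 171.2
  E: 0 + 2(20.62) = 41.24
  C: 0 + 1(7.886) = 7.886
Total out = 37.67 + 171.2 + 41.24 + 7.886 = 258 kmol.

258 kmol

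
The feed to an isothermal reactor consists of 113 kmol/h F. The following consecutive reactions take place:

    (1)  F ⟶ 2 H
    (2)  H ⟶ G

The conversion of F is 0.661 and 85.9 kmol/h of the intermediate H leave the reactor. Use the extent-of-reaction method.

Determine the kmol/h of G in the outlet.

Conversion of F: F consumed = 1ξ₁ = 0.661 × 113 → ξ₁ = 74.69 kmol/h.
H balance: n_H = 0 + 2ξ₁ − 1ξ₂ = 85.9 → ξ₂ = (2·74.69 − 85.9)/1 = 63.49 kmol/h.
Outlet amounts (n = n₀ + Σ ν·ξ):
  F: 113 − 1(74.69) = 38.31
  H: 0 + 2(74.69) − 1(63.49) = 85.9
  G: 0 + 1(63.49) = 63.49

63.5 kmol/h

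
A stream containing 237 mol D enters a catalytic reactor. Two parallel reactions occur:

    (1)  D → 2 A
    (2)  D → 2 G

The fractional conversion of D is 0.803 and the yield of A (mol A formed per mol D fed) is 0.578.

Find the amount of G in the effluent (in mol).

244 mol

Yield of A: 2ξ₁ / 237 = 0.578 → ξ₁ = 68.49 mol.
Conversion of D: 1ξ₁ + 1ξ₂ = 0.803 × 237 = 190.3 → ξ₂ = 121.8 mol.
Outlet amounts (n = n₀ + Σ ν·ξ):
  D: 237 − 1(68.49) − 1(121.8) = 46.69
  A: 0 + 2(68.49) = 137
  G: 0 + 2(121.8) = 243.6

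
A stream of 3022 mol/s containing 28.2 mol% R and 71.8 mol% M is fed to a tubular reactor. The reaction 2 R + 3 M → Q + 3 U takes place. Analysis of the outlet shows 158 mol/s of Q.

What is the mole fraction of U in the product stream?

For Q: n = n₀ + 1ξ → 158 = 0 + 1ξ, giving ξ = 158 mol/s.
Outlet amounts (n = n₀ + ν ξ):
  R: 852.2 − 2(158) = 536.2
  M: 2170 − 3(158) = 1696
  Q: 0 + 1(158) = 158
  U: 0 + 3(158) = 474
Total out = 2864 mol/s; y_U = 474 / 2864 = 0.1655.

0.166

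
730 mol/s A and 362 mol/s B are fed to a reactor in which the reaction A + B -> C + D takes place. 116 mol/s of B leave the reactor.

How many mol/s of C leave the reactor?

For B: n = n₀ − 1ξ → 116 = 362 − 1ξ, giving ξ = 246 mol/s.
Outlet amounts (n = n₀ + ν ξ):
  A: 730 − 1(246) = 484
  B: 362 − 1(246) = 116
  C: 0 + 1(246) = 246
  D: 0 + 1(246) = 246

246 mol/s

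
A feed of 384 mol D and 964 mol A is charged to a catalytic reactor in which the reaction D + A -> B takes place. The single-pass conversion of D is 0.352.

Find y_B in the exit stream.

0.111

D reacted = 0.352 × 384 = 135.2 mol; ν_D = −1, so ξ = 135.2/1 = 135.2 mol.
Outlet amounts (n = n₀ + ν ξ):
  D: 384 − 1(135.2) = 248.8
  A: 964 − 1(135.2) = 828.8
  B: 0 + 1(135.2) = 135.2
Total out = 1213 mol; y_B = 135.2 / 1213 = 0.1114.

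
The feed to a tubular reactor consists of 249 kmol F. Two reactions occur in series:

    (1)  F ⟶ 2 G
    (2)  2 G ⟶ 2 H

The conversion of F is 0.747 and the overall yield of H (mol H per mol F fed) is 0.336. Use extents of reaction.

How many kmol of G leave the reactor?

288 kmol

Conversion of F: F consumed = 1ξ₁ = 0.747 × 249 → ξ₁ = 186 kmol.
Yield of H: 2ξ₂ / 249 = 0.336 → ξ₂ = 41.83 kmol.
Outlet amounts (n = n₀ + Σ ν·ξ):
  F: 249 − 1(186) = 63
  G: 0 + 2(186) − 2(41.83) = 288.3
  H: 0 + 2(41.83) = 83.66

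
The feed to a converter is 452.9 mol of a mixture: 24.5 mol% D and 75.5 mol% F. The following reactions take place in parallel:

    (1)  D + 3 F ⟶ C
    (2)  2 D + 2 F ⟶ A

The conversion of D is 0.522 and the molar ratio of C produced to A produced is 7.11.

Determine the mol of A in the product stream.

Conversion of D: D consumed = 0.522 × 111 = 57.92 mol = 1ξ₁ + 2ξ₂.
Selectivity: 1ξ₁ / (1ξ₂) = 7.11 → ξ₁ = 7.11 ξ₂.
Substitute: (1·7.11 + 2) ξ₂ = 57.92 → ξ₂ = 6.358 mol, ξ₁ = 45.21 mol.
Outlet amounts (n = n₀ + Σ ν·ξ):
  D: 111 − 1(45.21) − 2(6.358) = 53.04
  F: 341.9 − 3(45.21) − 2(6.358) = 193.6
  C: 0 + 1(45.21) = 45.21
  A: 0 + 1(6.358) = 6.358

6.36 mol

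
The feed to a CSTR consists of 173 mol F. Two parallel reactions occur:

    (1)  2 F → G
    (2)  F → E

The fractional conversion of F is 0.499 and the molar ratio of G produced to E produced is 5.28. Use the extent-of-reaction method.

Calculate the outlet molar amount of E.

Conversion of F: F consumed = 0.499 × 173 = 86.33 mol = 2ξ₁ + 1ξ₂.
Selectivity: 1ξ₁ / (1ξ₂) = 5.28 → ξ₁ = 5.28 ξ₂.
Substitute: (2·5.28 + 1) ξ₂ = 86.33 → ξ₂ = 7.468 mol, ξ₁ = 39.43 mol.
Outlet amounts (n = n₀ + Σ ν·ξ):
  F: 173 − 2(39.43) − 1(7.468) = 86.67
  G: 0 + 1(39.43) = 39.43
  E: 0 + 1(7.468) = 7.468

7.47 mol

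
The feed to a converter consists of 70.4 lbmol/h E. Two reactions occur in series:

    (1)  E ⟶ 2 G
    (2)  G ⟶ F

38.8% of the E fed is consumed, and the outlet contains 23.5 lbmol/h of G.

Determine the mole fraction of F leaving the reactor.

0.319

Conversion of E: E consumed = 1ξ₁ = 0.388 × 70.4 → ξ₁ = 27.32 lbmol/h.
G balance: n_G = 0 + 2ξ₁ − 1ξ₂ = 23.5 → ξ₂ = (2·27.32 − 23.5)/1 = 31.13 lbmol/h.
Outlet amounts (n = n₀ + Σ ν·ξ):
  E: 70.4 − 1(27.32) = 43.08
  G: 0 + 2(27.32) − 1(31.13) = 23.5
  F: 0 + 1(31.13) = 31.13
Total out = 97.72 lbmol/h; y_F = 31.13 / 97.72 = 0.3186.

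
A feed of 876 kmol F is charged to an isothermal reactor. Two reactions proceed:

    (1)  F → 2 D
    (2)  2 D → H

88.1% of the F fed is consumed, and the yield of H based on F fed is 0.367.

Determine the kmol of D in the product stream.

901 kmol

Conversion of F: F consumed = 1ξ₁ = 0.881 × 876 → ξ₁ = 771.8 kmol.
Yield of H: 1ξ₂ / 876 = 0.367 → ξ₂ = 321.5 kmol.
Outlet amounts (n = n₀ + Σ ν·ξ):
  F: 876 − 1(771.8) = 104.2
  D: 0 + 2(771.8) − 2(321.5) = 900.5
  H: 0 + 1(321.5) = 321.5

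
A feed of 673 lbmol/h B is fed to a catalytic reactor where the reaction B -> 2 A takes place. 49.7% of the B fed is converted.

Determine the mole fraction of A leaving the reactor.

0.664

B reacted = 0.497 × 673 = 334.5 lbmol/h; ν_B = −1, so ξ = 334.5/1 = 334.5 lbmol/h.
Outlet amounts (n = n₀ + ν ξ):
  B: 673 − 1(334.5) = 338.5
  A: 0 + 2(334.5) = 669
Total out = 1007 lbmol/h; y_A = 669 / 1007 = 0.664.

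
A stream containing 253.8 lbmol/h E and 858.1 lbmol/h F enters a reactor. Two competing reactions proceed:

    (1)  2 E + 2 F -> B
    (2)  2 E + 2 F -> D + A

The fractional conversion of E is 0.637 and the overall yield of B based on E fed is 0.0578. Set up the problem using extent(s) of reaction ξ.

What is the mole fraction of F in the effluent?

0.744

Yield of B: 1ξ₁ / 253.8 = 0.0578 → ξ₁ = 14.67 lbmol/h.
Conversion of E: 2ξ₁ + 2ξ₂ = 0.637 × 253.8 = 161.7 → ξ₂ = 66.17 lbmol/h.
Outlet amounts (n = n₀ + Σ ν·ξ):
  E: 253.8 − 2(14.67) − 2(66.17) = 92.13
  F: 858.1 − 2(14.67) − 2(66.17) = 696.4
  B: 0 + 1(14.67) = 14.67
  D: 0 + 1(66.17) = 66.17
  A: 0 + 1(66.17) = 66.17
Total out = 935.6 lbmol/h; y_F = 696.4 / 935.6 = 0.7444.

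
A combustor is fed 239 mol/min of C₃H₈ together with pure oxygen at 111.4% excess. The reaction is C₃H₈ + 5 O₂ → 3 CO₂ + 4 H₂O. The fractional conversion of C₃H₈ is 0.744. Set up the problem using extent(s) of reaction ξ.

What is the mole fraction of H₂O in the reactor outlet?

0.242

Stoichiometric O₂ = 5 × 239 = 1195 mol/min; O₂ fed = 1195 × 2.114 = 2526 mol/min.
Fuel reacted = 0.744 × 239 → ξ = 177.8 mol/min.
Outlet (n = n₀ + ν ξ):
  C₃H₈: 239 − 1(177.8) = 61.18
  O₂: 2526 − 5(177.8) = 1637
  CO₂: 0 + 3(177.8) = 533.4
  H₂O: 0 + 4(177.8) = 711.3
Total out = 2943 mol/min; y_H₂O = 711.3 / 2943 = 0.2417.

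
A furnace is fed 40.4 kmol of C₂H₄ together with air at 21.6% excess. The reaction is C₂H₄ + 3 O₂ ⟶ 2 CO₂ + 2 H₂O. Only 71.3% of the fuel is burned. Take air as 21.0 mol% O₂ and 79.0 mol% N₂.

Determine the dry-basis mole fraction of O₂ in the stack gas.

0.0891

Stoichiometric O₂ = 3 × 40.4 = 121.2 kmol; O₂ fed = 121.2 × 1.216 = 147.4 kmol.
N₂ fed = 147.4 × 79/21 = 554.4 kmol.
Fuel reacted = 0.713 × 40.4 → ξ = 28.81 kmol.
Outlet (n = n₀ + ν ξ):
  C₂H₄: 40.4 − 1(28.81) = 11.59
  O₂: 147.4 − 3(28.81) = 60.96
  N₂: 554.4 (inert)
  CO₂: 0 + 2(28.81) = 57.61
  H₂O: 0 + 2(28.81) = 57.61
Dry total = 684.6 kmol; y_O₂ (dry) = 60.96 / 684.6 = 0.08905.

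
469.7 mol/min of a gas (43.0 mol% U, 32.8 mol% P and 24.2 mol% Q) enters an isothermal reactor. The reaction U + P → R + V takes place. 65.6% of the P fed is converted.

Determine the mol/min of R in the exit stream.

101 mol/min

P reacted = 0.656 × 154.1 = 101.1 mol/min; ν_P = −1, so ξ = 101.1/1 = 101.1 mol/min.
Outlet amounts (n = n₀ + ν ξ):
  U: 202 − 1(101.1) = 100.9
  P: 154.1 − 1(101.1) = 53
  R: 0 + 1(101.1) = 101.1
  V: 0 + 1(101.1) = 101.1
  Q: 113.7 (inert)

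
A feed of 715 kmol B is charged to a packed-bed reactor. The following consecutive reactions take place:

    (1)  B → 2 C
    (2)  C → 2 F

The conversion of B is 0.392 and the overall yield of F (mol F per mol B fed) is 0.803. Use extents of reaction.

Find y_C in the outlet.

Conversion of B: B consumed = 1ξ₁ = 0.392 × 715 → ξ₁ = 280.3 kmol.
Yield of F: 2ξ₂ / 715 = 0.803 → ξ₂ = 287.1 kmol.
Outlet amounts (n = n₀ + Σ ν·ξ):
  B: 715 − 1(280.3) = 434.7
  C: 0 + 2(280.3) − 1(287.1) = 273.5
  F: 0 + 2(287.1) = 574.1
Total out = 1282 kmol; y_C = 273.5 / 1282 = 0.2133.

0.213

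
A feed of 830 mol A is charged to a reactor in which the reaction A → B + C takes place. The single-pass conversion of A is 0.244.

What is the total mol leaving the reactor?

1030 mol

A reacted = 0.244 × 830 = 202.5 mol; ν_A = −1, so ξ = 202.5/1 = 202.5 mol.
Outlet amounts (n = n₀ + ν ξ):
  A: 830 − 1(202.5) = 627.5
  B: 0 + 1(202.5) = 202.5
  C: 0 + 1(202.5) = 202.5
Total out = 627.5 + 202.5 + 202.5 = 1033 mol.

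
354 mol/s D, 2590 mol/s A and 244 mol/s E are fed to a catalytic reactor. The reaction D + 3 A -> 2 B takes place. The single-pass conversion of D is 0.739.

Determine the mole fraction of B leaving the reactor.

D reacted = 0.739 × 354 = 261.6 mol/s; ν_D = −1, so ξ = 261.6/1 = 261.6 mol/s.
Outlet amounts (n = n₀ + ν ξ):
  D: 354 − 1(261.6) = 92.39
  A: 2590 − 3(261.6) = 1805
  B: 0 + 2(261.6) = 523.2
  E: 244 (inert)
Total out = 2665 mol/s; y_B = 523.2 / 2665 = 0.1963.

0.196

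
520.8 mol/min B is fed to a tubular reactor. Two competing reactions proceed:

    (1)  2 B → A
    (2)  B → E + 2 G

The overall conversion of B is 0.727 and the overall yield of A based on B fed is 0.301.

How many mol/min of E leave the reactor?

Yield of A: 1ξ₁ / 520.8 = 0.301 → ξ₁ = 156.8 mol/min.
Conversion of B: 2ξ₁ + 1ξ₂ = 0.727 × 520.8 = 378.6 → ξ₂ = 65.1 mol/min.
Outlet amounts (n = n₀ + Σ ν·ξ):
  B: 520.8 − 2(156.8) − 1(65.1) = 142.2
  A: 0 + 1(156.8) = 156.8
  E: 0 + 1(65.1) = 65.1
  G: 0 + 2(65.1) = 130.2

65.1 mol/min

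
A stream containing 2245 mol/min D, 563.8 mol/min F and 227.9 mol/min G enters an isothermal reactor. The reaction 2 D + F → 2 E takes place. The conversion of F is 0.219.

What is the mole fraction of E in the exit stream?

0.0848

F reacted = 0.219 × 563.8 = 123.5 mol/min; ν_F = −1, so ξ = 123.5/1 = 123.5 mol/min.
Outlet amounts (n = n₀ + ν ξ):
  D: 2245 − 2(123.5) = 1998
  F: 563.8 − 1(123.5) = 440.3
  E: 0 + 2(123.5) = 246.9
  G: 227.9 (inert)
Total out = 2913 mol/min; y_E = 246.9 / 2913 = 0.08477.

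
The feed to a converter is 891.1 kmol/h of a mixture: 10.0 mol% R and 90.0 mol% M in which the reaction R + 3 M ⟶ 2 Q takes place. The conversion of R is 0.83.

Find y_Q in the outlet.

R reacted = 0.83 × 89.11 = 73.96 kmol/h; ν_R = −1, so ξ = 73.96/1 = 73.96 kmol/h.
Outlet amounts (n = n₀ + ν ξ):
  R: 89.11 − 1(73.96) = 15.15
  M: 802 − 3(73.96) = 580.1
  Q: 0 + 2(73.96) = 147.9
Total out = 743.2 kmol/h; y_Q = 147.9 / 743.2 = 0.199.

0.199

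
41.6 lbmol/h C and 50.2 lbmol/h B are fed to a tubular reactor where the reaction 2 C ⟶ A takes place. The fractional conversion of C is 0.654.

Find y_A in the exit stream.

C reacted = 0.654 × 41.6 = 27.21 lbmol/h; ν_C = −2, so ξ = 27.21/2 = 13.6 lbmol/h.
Outlet amounts (n = n₀ + ν ξ):
  C: 41.6 − 2(13.6) = 14.39
  A: 0 + 1(13.6) = 13.6
  B: 50.2 (inert)
Total out = 78.2 lbmol/h; y_A = 13.6 / 78.2 = 0.174.

0.174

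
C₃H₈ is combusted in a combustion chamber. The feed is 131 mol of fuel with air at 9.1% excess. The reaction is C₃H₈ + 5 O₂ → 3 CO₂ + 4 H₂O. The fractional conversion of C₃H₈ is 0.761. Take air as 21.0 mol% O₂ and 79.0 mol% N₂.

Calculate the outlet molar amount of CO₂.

299 mol

Stoichiometric O₂ = 5 × 131 = 655 mol; O₂ fed = 655 × 1.091 = 714.6 mol.
N₂ fed = 714.6 × 79/21 = 2688 mol.
Fuel reacted = 0.761 × 131 → ξ = 99.69 mol.
Outlet (n = n₀ + ν ξ):
  C₃H₈: 131 − 1(99.69) = 31.31
  O₂: 714.6 − 5(99.69) = 216.1
  N₂: 2688 (inert)
  CO₂: 0 + 3(99.69) = 299.1
  H₂O: 0 + 4(99.69) = 398.8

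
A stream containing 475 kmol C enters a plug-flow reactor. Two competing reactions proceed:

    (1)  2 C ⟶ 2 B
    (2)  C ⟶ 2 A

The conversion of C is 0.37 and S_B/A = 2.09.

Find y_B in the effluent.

Conversion of C: C consumed = 0.37 × 475 = 175.8 kmol = 2ξ₁ + 1ξ₂.
Selectivity: 2ξ₁ / (2ξ₂) = 2.09 → ξ₁ = 2.09 ξ₂.
Substitute: (2·2.09 + 1) ξ₂ = 175.8 → ξ₂ = 33.93 kmol, ξ₁ = 70.91 kmol.
Outlet amounts (n = n₀ + Σ ν·ξ):
  C: 475 − 2(70.91) − 1(33.93) = 299.2
  B: 0 + 2(70.91) = 141.8
  A: 0 + 2(33.93) = 67.86
Total out = 508.9 kmol; y_B = 141.8 / 508.9 = 0.2787.

0.279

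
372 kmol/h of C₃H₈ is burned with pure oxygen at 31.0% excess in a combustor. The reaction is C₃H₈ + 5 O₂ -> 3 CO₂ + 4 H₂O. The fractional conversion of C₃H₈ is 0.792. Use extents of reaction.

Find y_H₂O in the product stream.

0.38

Stoichiometric O₂ = 5 × 372 = 1860 kmol/h; O₂ fed = 1860 × 1.310 = 2437 kmol/h.
Fuel reacted = 0.792 × 372 → ξ = 294.6 kmol/h.
Outlet (n = n₀ + ν ξ):
  C₃H₈: 372 − 1(294.6) = 77.38
  O₂: 2437 − 5(294.6) = 963.5
  CO₂: 0 + 3(294.6) = 883.9
  H₂O: 0 + 4(294.6) = 1178
Total out = 3103 kmol/h; y_H₂O = 1178 / 3103 = 0.3798.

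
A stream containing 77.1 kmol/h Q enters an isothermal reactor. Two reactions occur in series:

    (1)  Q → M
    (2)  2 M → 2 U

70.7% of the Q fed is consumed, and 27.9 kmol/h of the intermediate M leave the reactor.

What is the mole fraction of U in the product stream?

0.345

Conversion of Q: Q consumed = 1ξ₁ = 0.707 × 77.1 → ξ₁ = 54.51 kmol/h.
M balance: n_M = 0 + 1ξ₁ − 2ξ₂ = 27.9 → ξ₂ = (1·54.51 − 27.9)/2 = 13.3 kmol/h.
Outlet amounts (n = n₀ + Σ ν·ξ):
  Q: 77.1 − 1(54.51) = 22.59
  M: 0 + 1(54.51) − 2(13.3) = 27.9
  U: 0 + 2(13.3) = 26.61
Total out = 77.1 kmol/h; y_U = 26.61 / 77.1 = 0.3451.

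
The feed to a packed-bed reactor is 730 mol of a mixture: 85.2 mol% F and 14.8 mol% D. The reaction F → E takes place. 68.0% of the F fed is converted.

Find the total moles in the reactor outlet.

730 mol

F reacted = 0.68 × 622 = 422.9 mol; ν_F = −1, so ξ = 422.9/1 = 422.9 mol.
Outlet amounts (n = n₀ + ν ξ):
  F: 622 − 1(422.9) = 199
  E: 0 + 1(422.9) = 422.9
  D: 108 (inert)
Total out = 199 + 422.9 + 108 = 730 mol.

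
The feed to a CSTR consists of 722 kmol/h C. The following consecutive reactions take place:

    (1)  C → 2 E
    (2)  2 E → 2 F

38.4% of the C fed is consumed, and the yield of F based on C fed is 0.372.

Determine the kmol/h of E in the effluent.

286 kmol/h

Conversion of C: C consumed = 1ξ₁ = 0.384 × 722 → ξ₁ = 277.2 kmol/h.
Yield of F: 2ξ₂ / 722 = 0.372 → ξ₂ = 134.3 kmol/h.
Outlet amounts (n = n₀ + Σ ν·ξ):
  C: 722 − 1(277.2) = 444.8
  E: 0 + 2(277.2) − 2(134.3) = 285.9
  F: 0 + 2(134.3) = 268.6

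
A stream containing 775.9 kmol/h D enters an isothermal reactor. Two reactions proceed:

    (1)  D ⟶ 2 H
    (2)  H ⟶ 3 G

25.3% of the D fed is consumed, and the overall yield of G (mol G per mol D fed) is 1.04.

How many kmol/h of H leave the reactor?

Conversion of D: D consumed = 1ξ₁ = 0.253 × 775.9 → ξ₁ = 196.3 kmol/h.
Yield of G: 3ξ₂ / 775.9 = 1.04 → ξ₂ = 269 kmol/h.
Outlet amounts (n = n₀ + Σ ν·ξ):
  D: 775.9 − 1(196.3) = 579.6
  H: 0 + 2(196.3) − 1(269) = 123.6
  G: 0 + 3(269) = 806.9

124 kmol/h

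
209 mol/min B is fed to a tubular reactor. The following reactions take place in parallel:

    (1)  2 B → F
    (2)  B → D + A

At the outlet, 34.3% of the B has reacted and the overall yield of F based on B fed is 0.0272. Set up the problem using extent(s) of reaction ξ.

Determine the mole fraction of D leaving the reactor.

0.229

Yield of F: 1ξ₁ / 209 = 0.0272 → ξ₁ = 5.685 mol/min.
Conversion of B: 2ξ₁ + 1ξ₂ = 0.343 × 209 = 71.69 → ξ₂ = 60.32 mol/min.
Outlet amounts (n = n₀ + Σ ν·ξ):
  B: 209 − 2(5.685) − 1(60.32) = 137.3
  F: 0 + 1(5.685) = 5.685
  D: 0 + 1(60.32) = 60.32
  A: 0 + 1(60.32) = 60.32
Total out = 263.6 mol/min; y_D = 60.32 / 263.6 = 0.2288.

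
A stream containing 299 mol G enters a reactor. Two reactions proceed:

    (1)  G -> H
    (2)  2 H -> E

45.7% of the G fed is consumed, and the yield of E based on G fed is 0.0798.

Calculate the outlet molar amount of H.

Conversion of G: G consumed = 1ξ₁ = 0.457 × 299 → ξ₁ = 136.6 mol.
Yield of E: 1ξ₂ / 299 = 0.0798 → ξ₂ = 23.86 mol.
Outlet amounts (n = n₀ + Σ ν·ξ):
  G: 299 − 1(136.6) = 162.4
  H: 0 + 1(136.6) − 2(23.86) = 88.92
  E: 0 + 1(23.86) = 23.86

88.9 mol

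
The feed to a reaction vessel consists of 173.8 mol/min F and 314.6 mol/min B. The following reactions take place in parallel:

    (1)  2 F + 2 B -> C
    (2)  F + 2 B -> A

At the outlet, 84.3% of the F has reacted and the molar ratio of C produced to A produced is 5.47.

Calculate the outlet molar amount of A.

12.3 mol/min

Conversion of F: F consumed = 0.843 × 173.8 = 146.5 mol/min = 2ξ₁ + 1ξ₂.
Selectivity: 1ξ₁ / (1ξ₂) = 5.47 → ξ₁ = 5.47 ξ₂.
Substitute: (2·5.47 + 1) ξ₂ = 146.5 → ξ₂ = 12.27 mol/min, ξ₁ = 67.12 mol/min.
Outlet amounts (n = n₀ + Σ ν·ξ):
  F: 173.8 − 2(67.12) − 1(12.27) = 27.29
  B: 314.6 − 2(67.12) − 2(12.27) = 155.8
  C: 0 + 1(67.12) = 67.12
  A: 0 + 1(12.27) = 12.27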